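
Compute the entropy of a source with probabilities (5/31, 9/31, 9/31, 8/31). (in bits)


H = -sum(p_i * log2(p_i)). Terms: -(5/31)*log2(5/31) = 0.424559; -(9/31)*log2(9/31) = 0.518014; -(9/31)*log2(9/31) = 0.518014; -(8/31)*log2(8/31) = 0.504309. H = 0.424559 + 0.518014 + 0.518014 + 0.504309 = 1.9649

1.9649 bits


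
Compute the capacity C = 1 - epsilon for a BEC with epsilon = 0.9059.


C = 1 - epsilon = 1 - 0.9059 = 0.0941

0.0941 bits


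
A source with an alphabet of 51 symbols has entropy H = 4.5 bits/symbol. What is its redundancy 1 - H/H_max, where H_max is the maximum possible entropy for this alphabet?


H_max = log2(K) = log2(51) = 5.6724 bits/symbol. Redundancy = 1 - H/H_max = 1 - 4.5/5.6724 = 1 - 0.7933 = 0.2067

0.2067


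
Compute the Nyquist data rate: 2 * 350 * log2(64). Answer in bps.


Rate = 2 * B * log2(M) = 2 * 350 * 6.0 = 4200.0

4200.0 bps


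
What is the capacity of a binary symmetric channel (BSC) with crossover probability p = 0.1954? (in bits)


H(p) = -p*log2(p) - (1-p)*log2(1-p) = -0.1954*log2(0.1954) - 0.8046*log2(0.8046) = 0.460264 + 0.252368 = 0.7126. C = 1 - H(p) = 1 - 0.7126 = 0.2874

0.2874 bits


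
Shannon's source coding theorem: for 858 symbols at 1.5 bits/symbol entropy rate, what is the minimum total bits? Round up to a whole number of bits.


Minimum bits >= n * H = 858 * 1.5 = 1287.0, rounded up to a whole number of bits = 1287

1287 bits


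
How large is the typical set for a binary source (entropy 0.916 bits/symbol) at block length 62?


log2|A_typical| = nH = 62 * 0.916 = 56.792, so |A_typical| ~ 2^56.792 = 1.248e+17

1.248e+17


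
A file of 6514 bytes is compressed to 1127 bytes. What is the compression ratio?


Ratio = original / compressed = 6514 / 1127 = 5.7799

5.7799


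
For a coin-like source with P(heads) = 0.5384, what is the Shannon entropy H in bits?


H = -p*log2(p) - (1-p)*log2(1-p). -0.5384*log2(0.5384) = 0.480926; -0.4616*log2(0.4616) = 0.514815. H = 0.480926 + 0.514815 = 0.9957

0.9957 bits


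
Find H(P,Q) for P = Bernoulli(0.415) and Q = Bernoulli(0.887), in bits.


H(P,Q) = -p*log2(q) - (1-p)*log2(1-q). -0.415*log2(0.887) = 0.071793; -0.585*log2(0.113) = 1.840179. H(P,Q) = 0.071793 + 1.840179 = 1.912

1.912 bits


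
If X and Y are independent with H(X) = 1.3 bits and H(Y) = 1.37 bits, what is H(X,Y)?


For independent variables, H(X,Y) = H(X) + H(Y) = 1.3 + 1.37 = 2.67

2.67 bits


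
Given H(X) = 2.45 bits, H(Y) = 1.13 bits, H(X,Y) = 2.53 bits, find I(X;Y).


I(X;Y) = H(X) + H(Y) - H(X,Y) = 2.45 + 1.13 - 2.53 = 1.05

1.05 bits


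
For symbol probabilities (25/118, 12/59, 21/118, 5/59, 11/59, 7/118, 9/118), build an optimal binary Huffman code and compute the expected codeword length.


Huffman construction (repeatedly merge the two least-probable nodes; each merge adds 1 bit to every symbol beneath it): 7/118 + 9/118 = 8/59; 5/59 + 8/59 = 13/59; 21/118 + 11/59 = 43/118; 12/59 + 25/118 = 49/118; 13/59 + 43/118 = 69/118; 49/118 + 69/118 = 1. Resulting codeword lengths (in the order the probabilities were given): (2, 2, 3, 3, 3, 4, 4). L_avg = sum(p_i * l_i) = 25/118*2 + 12/59*2 + 21/118*3 + 5/59*3 + 11/59*3 + 7/118*4 + 9/118*4 = 321/118 = 2.7203

2.7203 bits


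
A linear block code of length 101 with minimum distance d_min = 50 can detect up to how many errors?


Detection capability = d_min - 1 = 50 - 1 = 49

49 errors


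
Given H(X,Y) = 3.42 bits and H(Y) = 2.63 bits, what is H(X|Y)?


H(X|Y) = H(X,Y) - H(Y) = 3.42 - 2.63 = 0.79

0.79 bits


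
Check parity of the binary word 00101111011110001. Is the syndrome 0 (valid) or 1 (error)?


Syndrome = XOR of all bits = 0 XOR 0 XOR 1 XOR 0 XOR 1 XOR 1 XOR 1 XOR 1 XOR 0 XOR 1 XOR 1 XOR 1 XOR 1 XOR 0 XOR 0 XOR 0 XOR 1 = 0

0


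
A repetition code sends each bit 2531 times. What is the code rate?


Rate = k/n = 1/2531

1/2531


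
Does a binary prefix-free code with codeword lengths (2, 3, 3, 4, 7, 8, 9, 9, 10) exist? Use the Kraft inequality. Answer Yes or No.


Kraft sum = sum(2^(-l_i)) = 0.5791, need <= 1. Result: satisfied (a binary prefix-free code with these lengths exists)

Yes


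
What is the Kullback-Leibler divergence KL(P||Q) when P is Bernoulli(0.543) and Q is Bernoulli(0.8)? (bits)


KL = p*log2(p/q) + (1-p)*log2((1-p)/(1-q)) = 0.543*log2(0.543/0.8) + 0.457*log2(0.457/0.2) = 0.2413

0.2413 bits


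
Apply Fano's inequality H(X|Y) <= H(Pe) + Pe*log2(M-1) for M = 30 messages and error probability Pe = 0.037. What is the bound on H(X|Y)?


H(Pe) = -Pe*log2(Pe) - (1-Pe)*log2(1-Pe) = -0.037*log2(0.037) - 0.963*log2(0.963) = 0.175984 + 0.052380 = 0.2284. Pe*log2(M-1) = 0.037*log2(29) = 0.179745. Bound = H(Pe) + Pe*log2(M-1) = 0.175984 + 0.052380 + 0.179745 = 0.4081

0.4081 bits


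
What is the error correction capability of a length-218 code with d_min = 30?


Correction capability = floor((d-1)/2) = floor((30-1)/2) = 14

14 errors


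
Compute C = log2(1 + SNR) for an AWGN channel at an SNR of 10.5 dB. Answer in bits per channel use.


SNR_linear = 10^(10.5/10) = 11.2202; C = log2(1 + SNR_linear) = log2(1 + 11.2202) = 3.6112

3.6112 bits/channel use


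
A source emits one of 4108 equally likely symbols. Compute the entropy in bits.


H = log2(n) = log2(4108) = 12.0042

12.0042 bits


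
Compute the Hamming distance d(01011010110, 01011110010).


Count differing positions: . . . . . ^ . . ^ . . = 2 differences

2


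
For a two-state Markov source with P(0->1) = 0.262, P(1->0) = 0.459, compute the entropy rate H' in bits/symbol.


Stationary distribution: pi_0 = p10/(p01+p10) = 0.6366, pi_1 = 0.3634. Entropy rate H' = pi_0*H(p01) + pi_1*H(p10) = 0.6366*0.8297 + 0.3634*0.9951 = 0.8899

0.8899 bits/symbol


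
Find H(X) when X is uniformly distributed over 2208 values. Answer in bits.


H = log2(n) = log2(2208) = 11.1085

11.1085 bits


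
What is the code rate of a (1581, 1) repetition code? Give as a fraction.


Rate = k/n = 1/1581

1/1581


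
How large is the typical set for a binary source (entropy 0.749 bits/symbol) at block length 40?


log2|A_typical| = nH = 40 * 0.749 = 29.96, so |A_typical| ~ 2^29.96 = 1.044e+09

1.044e+09


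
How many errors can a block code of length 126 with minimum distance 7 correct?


Correction capability = floor((d-1)/2) = floor((7-1)/2) = 3

3 errors


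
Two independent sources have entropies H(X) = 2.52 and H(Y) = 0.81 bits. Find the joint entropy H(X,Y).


For independent variables, H(X,Y) = H(X) + H(Y) = 2.52 + 0.81 = 3.33

3.33 bits


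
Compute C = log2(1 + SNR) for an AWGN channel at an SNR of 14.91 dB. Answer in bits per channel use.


SNR_linear = 10^(14.91/10) = 30.9742; C = log2(1 + SNR_linear) = log2(1 + 30.9742) = 4.9988

4.9988 bits/channel use


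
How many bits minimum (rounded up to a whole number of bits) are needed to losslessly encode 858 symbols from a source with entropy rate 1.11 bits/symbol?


Minimum bits >= n * H = 858 * 1.11 = 952.38, rounded up to a whole number of bits = 953

953 bits


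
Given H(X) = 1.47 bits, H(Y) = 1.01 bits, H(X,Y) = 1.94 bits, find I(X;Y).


I(X;Y) = H(X) + H(Y) - H(X,Y) = 1.47 + 1.01 - 1.94 = 0.54

0.54 bits


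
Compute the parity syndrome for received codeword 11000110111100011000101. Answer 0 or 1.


Syndrome = XOR of all bits = 1 XOR 1 XOR 0 XOR 0 XOR 0 XOR 1 XOR 1 XOR 0 XOR 1 XOR 1 XOR 1 XOR 1 XOR 0 XOR 0 XOR 0 XOR 1 XOR 1 XOR 0 XOR 0 XOR 0 XOR 1 XOR 0 XOR 1 = 0

0


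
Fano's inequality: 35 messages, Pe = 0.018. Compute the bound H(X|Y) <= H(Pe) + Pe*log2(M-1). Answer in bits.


H(Pe) = -Pe*log2(Pe) - (1-Pe)*log2(1-Pe) = -0.018*log2(0.018) - 0.982*log2(0.982) = 0.104325 + 0.025733 = 0.1301. Pe*log2(M-1) = 0.018*log2(34) = 0.091574. Bound = H(Pe) + Pe*log2(M-1) = 0.104325 + 0.025733 + 0.091574 = 0.2216

0.2216 bits


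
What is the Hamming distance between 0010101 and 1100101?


Count differing positions: ^ ^ ^ . . . . = 3 differences

3


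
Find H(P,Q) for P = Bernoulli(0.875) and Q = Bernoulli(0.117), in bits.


H(P,Q) = -p*log2(q) - (1-p)*log2(1-q). -0.875*log2(0.117) = 2.708492; -0.125*log2(0.883) = 0.022439. H(P,Q) = 2.708492 + 0.022439 = 2.7309

2.7309 bits


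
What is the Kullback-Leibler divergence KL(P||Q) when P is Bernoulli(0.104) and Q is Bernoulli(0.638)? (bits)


KL = p*log2(p/q) + (1-p)*log2((1-p)/(1-q)) = 0.104*log2(0.104/0.638) + 0.896*log2(0.896/0.362) = 0.8994

0.8994 bits


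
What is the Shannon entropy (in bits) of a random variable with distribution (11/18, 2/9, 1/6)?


H = -sum(p_i * log2(p_i)). Terms: -(11/18)*log2(11/18) = 0.434190; -(2/9)*log2(2/9) = 0.482206; -(1/6)*log2(1/6) = 0.430827. H = 0.434190 + 0.482206 + 0.430827 = 1.3472

1.3472 bits


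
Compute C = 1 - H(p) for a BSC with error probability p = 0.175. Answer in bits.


H(p) = -p*log2(p) - (1-p)*log2(1-p) = -0.175*log2(0.175) - 0.825*log2(0.825) = 0.440050 + 0.228966 = 0.669. C = 1 - H(p) = 1 - 0.669 = 0.331

0.331 bits


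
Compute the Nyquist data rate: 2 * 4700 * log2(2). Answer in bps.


Rate = 2 * B * log2(M) = 2 * 4700 * 1.0 = 9400.0

9400.0 bps


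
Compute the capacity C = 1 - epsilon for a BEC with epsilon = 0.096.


C = 1 - epsilon = 1 - 0.096 = 0.904

0.904 bits


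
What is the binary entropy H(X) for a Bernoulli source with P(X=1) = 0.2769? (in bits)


H = -p*log2(p) - (1-p)*log2(1-p). -0.2769*log2(0.2769) = 0.512975; -0.7231*log2(0.7231) = 0.338218. H = 0.512975 + 0.338218 = 0.8512

0.8512 bits


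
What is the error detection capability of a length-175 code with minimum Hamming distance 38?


Detection capability = d_min - 1 = 38 - 1 = 37

37 errors


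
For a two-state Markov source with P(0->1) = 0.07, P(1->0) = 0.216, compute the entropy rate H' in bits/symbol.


Stationary distribution: pi_0 = p10/(p01+p10) = 0.7552, pi_1 = 0.2448. Entropy rate H' = pi_0*H(p01) + pi_1*H(p10) = 0.7552*0.3659 + 0.2448*0.7528 = 0.4606

0.4606 bits/symbol


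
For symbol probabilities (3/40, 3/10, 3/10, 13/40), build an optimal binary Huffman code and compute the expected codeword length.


Huffman construction (repeatedly merge the two least-probable nodes; each merge adds 1 bit to every symbol beneath it): 3/40 + 3/10 = 3/8; 3/10 + 13/40 = 5/8; 3/8 + 5/8 = 1. Resulting codeword lengths (in the order the probabilities were given): (2, 2, 2, 2). L_avg = sum(p_i * l_i) = 3/40*2 + 3/10*2 + 3/10*2 + 13/40*2 = 2

2.0 bits


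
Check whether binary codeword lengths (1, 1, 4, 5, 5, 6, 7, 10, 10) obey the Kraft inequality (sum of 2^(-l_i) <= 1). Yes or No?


Kraft sum = sum(2^(-l_i)) = 1.1504, need <= 1. Result: violated (a binary prefix-free code with these lengths cannot exist)

No


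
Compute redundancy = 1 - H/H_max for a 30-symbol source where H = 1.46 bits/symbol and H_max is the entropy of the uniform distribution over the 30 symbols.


H_max = log2(K) = log2(30) = 4.9069 bits/symbol. Redundancy = 1 - H/H_max = 1 - 1.46/4.9069 = 1 - 0.2975 = 0.7025

0.7025


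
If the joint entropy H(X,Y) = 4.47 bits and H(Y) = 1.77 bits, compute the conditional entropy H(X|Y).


H(X|Y) = H(X,Y) - H(Y) = 4.47 - 1.77 = 2.7

2.7 bits


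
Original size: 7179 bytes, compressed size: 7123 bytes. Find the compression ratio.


Ratio = original / compressed = 7179 / 7123 = 1.0079

1.0079


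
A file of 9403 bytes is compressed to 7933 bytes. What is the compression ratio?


Ratio = original / compressed = 9403 / 7933 = 1.1853

1.1853


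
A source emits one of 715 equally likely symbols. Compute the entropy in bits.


H = log2(n) = log2(715) = 9.4818

9.4818 bits


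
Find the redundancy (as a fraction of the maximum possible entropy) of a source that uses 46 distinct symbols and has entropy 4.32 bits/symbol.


H_max = log2(K) = log2(46) = 5.5236 bits/symbol. Redundancy = 1 - H/H_max = 1 - 4.32/5.5236 = 1 - 0.7821 = 0.2179

0.2179


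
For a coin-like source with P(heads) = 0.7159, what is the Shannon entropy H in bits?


H = -p*log2(p) - (1-p)*log2(1-p). -0.7159*log2(0.7159) = 0.345186; -0.2841*log2(0.2841) = 0.515792. H = 0.345186 + 0.515792 = 0.861

0.861 bits


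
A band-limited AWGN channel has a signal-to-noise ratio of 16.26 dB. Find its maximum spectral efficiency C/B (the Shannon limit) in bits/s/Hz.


SNR_linear = 10^(16.26/10) = 42.2669; C/B = log2(1 + SNR_linear) = log2(1 + 42.2669) = 5.4352

5.4352 bits/s/Hz


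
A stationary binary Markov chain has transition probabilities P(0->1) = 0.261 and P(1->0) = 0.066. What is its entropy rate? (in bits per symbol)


Stationary distribution: pi_0 = p10/(p01+p10) = 0.2018, pi_1 = 0.7982. Entropy rate H' = pi_0*H(p01) + pi_1*H(p10) = 0.2018*0.8283 + 0.7982*0.3508 = 0.4472

0.4472 bits/symbol


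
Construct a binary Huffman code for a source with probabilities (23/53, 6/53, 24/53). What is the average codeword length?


Huffman construction (repeatedly merge the two least-probable nodes; each merge adds 1 bit to every symbol beneath it): 6/53 + 23/53 = 29/53; 24/53 + 29/53 = 1. Resulting codeword lengths (in the order the probabilities were given): (2, 2, 1). L_avg = sum(p_i * l_i) = 23/53*2 + 6/53*2 + 24/53*1 = 82/53 = 1.5472

1.5472 bits


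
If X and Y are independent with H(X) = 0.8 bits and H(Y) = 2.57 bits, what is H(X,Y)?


For independent variables, H(X,Y) = H(X) + H(Y) = 0.8 + 2.57 = 3.37

3.37 bits


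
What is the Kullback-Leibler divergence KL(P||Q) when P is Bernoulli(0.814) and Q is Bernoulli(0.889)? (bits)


KL = p*log2(p/q) + (1-p)*log2((1-p)/(1-q)) = 0.814*log2(0.814/0.889) + 0.186*log2(0.186/0.111) = 0.035

0.035 bits


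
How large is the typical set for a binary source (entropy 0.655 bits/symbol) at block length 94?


log2|A_typical| = nH = 94 * 0.655 = 61.57, so |A_typical| ~ 2^61.57 = 3.423e+18

3.423e+18


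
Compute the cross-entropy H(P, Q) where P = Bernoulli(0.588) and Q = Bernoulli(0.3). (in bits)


H(P,Q) = -p*log2(q) - (1-p)*log2(1-q). -0.588*log2(0.3) = 1.021336; -0.412*log2(0.7) = 0.212004. H(P,Q) = 1.021336 + 0.212004 = 1.2333

1.2333 bits


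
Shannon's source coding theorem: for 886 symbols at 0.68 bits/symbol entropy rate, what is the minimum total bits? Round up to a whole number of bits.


Minimum bits >= n * H = 886 * 0.68 = 602.48, rounded up to a whole number of bits = 603

603 bits


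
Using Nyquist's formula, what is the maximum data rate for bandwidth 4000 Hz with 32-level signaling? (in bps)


Rate = 2 * B * log2(M) = 2 * 4000 * 5.0 = 40000.0

40000.0 bps


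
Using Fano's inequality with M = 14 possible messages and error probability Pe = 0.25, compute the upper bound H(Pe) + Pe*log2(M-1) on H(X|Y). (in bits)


H(Pe) = -Pe*log2(Pe) - (1-Pe)*log2(1-Pe) = -0.25*log2(0.25) - 0.75*log2(0.75) = 0.500000 + 0.311278 = 0.8113. Pe*log2(M-1) = 0.25*log2(13) = 0.925110. Bound = H(Pe) + Pe*log2(M-1) = 0.500000 + 0.311278 + 0.925110 = 1.7364

1.7364 bits


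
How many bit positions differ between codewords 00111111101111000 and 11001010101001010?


Count differing positions: ^ ^ ^ ^ . ^ . ^ . . . ^ ^ . . ^ . = 9 differences

9


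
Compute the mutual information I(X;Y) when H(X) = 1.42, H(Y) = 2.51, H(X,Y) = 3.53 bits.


I(X;Y) = H(X) + H(Y) - H(X,Y) = 1.42 + 2.51 - 3.53 = 0.4

0.4 bits


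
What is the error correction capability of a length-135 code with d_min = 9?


Correction capability = floor((d-1)/2) = floor((9-1)/2) = 4

4 errors


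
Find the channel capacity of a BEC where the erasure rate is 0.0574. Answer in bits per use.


C = 1 - epsilon = 1 - 0.0574 = 0.9426

0.9426 bits


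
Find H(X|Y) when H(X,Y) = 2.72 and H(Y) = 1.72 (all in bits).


H(X|Y) = H(X,Y) - H(Y) = 2.72 - 1.72 = 1.0

1.0 bits


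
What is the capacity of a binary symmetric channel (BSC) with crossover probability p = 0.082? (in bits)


H(p) = -p*log2(p) - (1-p)*log2(1-p) = -0.082*log2(0.082) - 0.918*log2(0.918) = 0.295875 + 0.113312 = 0.4092. C = 1 - H(p) = 1 - 0.4092 = 0.5908

0.5908 bits


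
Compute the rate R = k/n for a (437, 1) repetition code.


Rate = k/n = 1/437

1/437


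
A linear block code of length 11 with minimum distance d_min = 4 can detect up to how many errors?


Detection capability = d_min - 1 = 4 - 1 = 3

3 errors


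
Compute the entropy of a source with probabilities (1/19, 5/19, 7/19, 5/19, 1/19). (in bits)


H = -sum(p_i * log2(p_i)). Terms: -(1/19)*log2(1/19) = 0.223575; -(5/19)*log2(5/19) = 0.506842; -(7/19)*log2(7/19) = 0.530737; -(5/19)*log2(5/19) = 0.506842; -(1/19)*log2(1/19) = 0.223575. H = 0.223575 + 0.506842 + 0.530737 + 0.506842 + 0.223575 = 1.9916

1.9916 bits


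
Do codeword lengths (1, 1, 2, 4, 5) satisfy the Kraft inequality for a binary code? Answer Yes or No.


Kraft sum = sum(2^(-l_i)) = 1.3438, need <= 1. Result: violated (a binary prefix-free code with these lengths cannot exist)

No


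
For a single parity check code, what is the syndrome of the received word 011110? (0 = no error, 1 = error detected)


Syndrome = XOR of all bits = 0 XOR 1 XOR 1 XOR 1 XOR 1 XOR 0 = 0

0


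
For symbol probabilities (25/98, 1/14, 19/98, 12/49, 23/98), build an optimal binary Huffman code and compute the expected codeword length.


Huffman construction (repeatedly merge the two least-probable nodes; each merge adds 1 bit to every symbol beneath it): 1/14 + 19/98 = 13/49; 23/98 + 12/49 = 47/98; 25/98 + 13/49 = 51/98; 47/98 + 51/98 = 1. Resulting codeword lengths (in the order the probabilities were given): (2, 3, 3, 2, 2). L_avg = sum(p_i * l_i) = 25/98*2 + 1/14*3 + 19/98*3 + 12/49*2 + 23/98*2 = 111/49 = 2.2653

2.2653 bits


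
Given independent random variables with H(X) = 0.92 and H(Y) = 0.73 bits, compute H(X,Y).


For independent variables, H(X,Y) = H(X) + H(Y) = 0.92 + 0.73 = 1.65

1.65 bits


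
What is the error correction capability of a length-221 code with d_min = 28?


Correction capability = floor((d-1)/2) = floor((28-1)/2) = 13

13 errors


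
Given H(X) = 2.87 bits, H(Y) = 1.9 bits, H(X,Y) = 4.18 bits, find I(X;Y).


I(X;Y) = H(X) + H(Y) - H(X,Y) = 2.87 + 1.9 - 4.18 = 0.59

0.59 bits


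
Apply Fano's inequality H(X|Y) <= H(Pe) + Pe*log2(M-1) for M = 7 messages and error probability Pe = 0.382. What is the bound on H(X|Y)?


H(Pe) = -Pe*log2(Pe) - (1-Pe)*log2(1-Pe) = -0.382*log2(0.382) - 0.618*log2(0.618) = 0.530352 + 0.429091 = 0.9594. Pe*log2(M-1) = 0.382*log2(6) = 0.987456. Bound = H(Pe) + Pe*log2(M-1) = 0.530352 + 0.429091 + 0.987456 = 1.9469

1.9469 bits


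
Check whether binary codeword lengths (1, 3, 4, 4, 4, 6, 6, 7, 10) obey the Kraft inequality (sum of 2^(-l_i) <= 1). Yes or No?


Kraft sum = sum(2^(-l_i)) = 0.8525, need <= 1. Result: satisfied (a binary prefix-free code with these lengths exists)

Yes


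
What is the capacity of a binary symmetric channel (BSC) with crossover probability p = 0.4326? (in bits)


H(p) = -p*log2(p) - (1-p)*log2(1-p) = -0.4326*log2(0.4326) - 0.5674*log2(0.5674) = 0.522968 + 0.463885 = 0.9869. C = 1 - H(p) = 1 - 0.9869 = 0.0131

0.0131 bits


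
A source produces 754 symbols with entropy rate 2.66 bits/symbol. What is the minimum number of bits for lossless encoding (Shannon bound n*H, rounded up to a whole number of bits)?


Minimum bits >= n * H = 754 * 2.66 = 2005.64, rounded up to a whole number of bits = 2006

2006 bits


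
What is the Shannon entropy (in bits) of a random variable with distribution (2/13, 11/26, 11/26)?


H = -sum(p_i * log2(p_i)). Terms: -(2/13)*log2(2/13) = 0.415452; -(11/26)*log2(11/26) = 0.525042; -(11/26)*log2(11/26) = 0.525042. H = 0.415452 + 0.525042 + 0.525042 = 1.4655

1.4655 bits


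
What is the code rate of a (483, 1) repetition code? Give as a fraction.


Rate = k/n = 1/483

1/483


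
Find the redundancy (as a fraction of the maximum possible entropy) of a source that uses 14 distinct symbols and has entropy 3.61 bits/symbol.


H_max = log2(K) = log2(14) = 3.8074 bits/symbol. Redundancy = 1 - H/H_max = 1 - 3.61/3.8074 = 1 - 0.9482 = 0.0518

0.0518


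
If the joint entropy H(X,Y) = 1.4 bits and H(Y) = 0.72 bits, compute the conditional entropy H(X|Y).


H(X|Y) = H(X,Y) - H(Y) = 1.4 - 0.72 = 0.68

0.68 bits


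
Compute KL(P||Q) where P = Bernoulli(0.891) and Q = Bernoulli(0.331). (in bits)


KL = p*log2(p/q) + (1-p)*log2((1-p)/(1-q)) = 0.891*log2(0.891/0.331) + 0.109*log2(0.109/0.669) = 0.9876

0.9876 bits


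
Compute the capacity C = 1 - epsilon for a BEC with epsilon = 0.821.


C = 1 - epsilon = 1 - 0.821 = 0.179

0.179 bits


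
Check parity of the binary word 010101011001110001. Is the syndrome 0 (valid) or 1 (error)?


Syndrome = XOR of all bits = 0 XOR 1 XOR 0 XOR 1 XOR 0 XOR 1 XOR 0 XOR 1 XOR 1 XOR 0 XOR 0 XOR 1 XOR 1 XOR 1 XOR 0 XOR 0 XOR 0 XOR 1 = 1

1


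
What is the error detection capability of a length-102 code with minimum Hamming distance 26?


Detection capability = d_min - 1 = 26 - 1 = 25

25 errors


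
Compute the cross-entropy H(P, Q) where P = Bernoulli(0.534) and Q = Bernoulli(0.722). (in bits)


H(P,Q) = -p*log2(q) - (1-p)*log2(1-q). -0.534*log2(0.722) = 0.250942; -0.466*log2(0.278) = 0.860629. H(P,Q) = 0.250942 + 0.860629 = 1.1116

1.1116 bits


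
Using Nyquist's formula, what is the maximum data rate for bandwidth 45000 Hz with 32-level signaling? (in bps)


Rate = 2 * B * log2(M) = 2 * 45000 * 5.0 = 450000.0

450000.0 bps


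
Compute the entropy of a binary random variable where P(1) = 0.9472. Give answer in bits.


H = -p*log2(p) - (1-p)*log2(1-p). -0.9472*log2(0.9472) = 0.074127; -0.0528*log2(0.0528) = 0.224047. H = 0.074127 + 0.224047 = 0.2982

0.2982 bits


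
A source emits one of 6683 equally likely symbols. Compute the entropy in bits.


H = log2(n) = log2(6683) = 12.7063

12.7063 bits


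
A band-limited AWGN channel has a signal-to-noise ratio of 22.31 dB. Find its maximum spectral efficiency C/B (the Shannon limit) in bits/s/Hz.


SNR_linear = 10^(22.31/10) = 170.2159; C/B = log2(1 + SNR_linear) = log2(1 + 170.2159) = 7.4197

7.4197 bits/s/Hz


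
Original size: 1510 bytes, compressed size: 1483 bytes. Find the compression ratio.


Ratio = original / compressed = 1510 / 1483 = 1.0182

1.0182


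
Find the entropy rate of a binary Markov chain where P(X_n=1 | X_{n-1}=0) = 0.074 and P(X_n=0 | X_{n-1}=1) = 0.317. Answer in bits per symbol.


Stationary distribution: pi_0 = p10/(p01+p10) = 0.8107, pi_1 = 0.1893. Entropy rate H' = pi_0*H(p01) + pi_1*H(p10) = 0.8107*0.3807 + 0.1893*0.9011 = 0.4792

0.4792 bits/symbol


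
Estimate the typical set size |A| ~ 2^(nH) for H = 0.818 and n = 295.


log2|A_typical| = nH = 295 * 0.818 = 241.31, so |A_typical| ~ 2^241.31 = 4.381e+72

4.381e+72


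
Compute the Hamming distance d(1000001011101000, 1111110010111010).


Count differing positions: . ^ ^ ^ ^ ^ ^ . . ^ . ^ . . ^ . = 9 differences

9


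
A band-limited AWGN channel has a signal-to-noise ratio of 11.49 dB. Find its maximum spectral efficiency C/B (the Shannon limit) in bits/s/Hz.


SNR_linear = 10^(11.49/10) = 14.0929; C/B = log2(1 + SNR_linear) = log2(1 + 14.0929) = 3.9158

3.9158 bits/s/Hz


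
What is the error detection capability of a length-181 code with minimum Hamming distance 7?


Detection capability = d_min - 1 = 7 - 1 = 6

6 errors


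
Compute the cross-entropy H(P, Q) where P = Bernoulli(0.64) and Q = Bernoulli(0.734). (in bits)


H(P,Q) = -p*log2(q) - (1-p)*log2(1-q). -0.64*log2(0.734) = 0.285535; -0.36*log2(0.266) = 0.687781. H(P,Q) = 0.285535 + 0.687781 = 0.9733

0.9733 bits


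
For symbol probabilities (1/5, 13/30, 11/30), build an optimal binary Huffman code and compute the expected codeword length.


Huffman construction (repeatedly merge the two least-probable nodes; each merge adds 1 bit to every symbol beneath it): 1/5 + 11/30 = 17/30; 13/30 + 17/30 = 1. Resulting codeword lengths (in the order the probabilities were given): (2, 1, 2). L_avg = sum(p_i * l_i) = 1/5*2 + 13/30*1 + 11/30*2 = 47/30 = 1.5667

1.5667 bits


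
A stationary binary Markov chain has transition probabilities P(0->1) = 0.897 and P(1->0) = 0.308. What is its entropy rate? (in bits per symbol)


Stationary distribution: pi_0 = p10/(p01+p10) = 0.2556, pi_1 = 0.7444. Entropy rate H' = pi_0*H(p01) + pi_1*H(p10) = 0.2556*0.4784 + 0.7444*0.8909 = 0.7854

0.7854 bits/symbol


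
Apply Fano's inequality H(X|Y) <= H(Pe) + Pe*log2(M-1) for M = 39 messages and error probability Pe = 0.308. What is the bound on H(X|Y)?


H(Pe) = -Pe*log2(Pe) - (1-Pe)*log2(1-Pe) = -0.308*log2(0.308) - 0.692*log2(0.692) = 0.523291 + 0.367560 = 0.8909. Pe*log2(M-1) = 0.308*log2(38) = 1.616362. Bound = H(Pe) + Pe*log2(M-1) = 0.523291 + 0.367560 + 1.616362 = 2.5072

2.5072 bits


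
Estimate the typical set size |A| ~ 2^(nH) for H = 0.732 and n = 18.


log2|A_typical| = nH = 18 * 0.732 = 13.176, so |A_typical| ~ 2^13.176 = 9.255e+03

9.255e+03


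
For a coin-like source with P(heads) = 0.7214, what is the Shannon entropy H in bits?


H = -p*log2(p) - (1-p)*log2(1-p). -0.7214*log2(0.7214) = 0.339872; -0.2786*log2(0.2786) = 0.513664. H = 0.339872 + 0.513664 = 0.8535

0.8535 bits


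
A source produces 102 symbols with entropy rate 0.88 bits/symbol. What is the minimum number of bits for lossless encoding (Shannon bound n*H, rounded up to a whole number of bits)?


Minimum bits >= n * H = 102 * 0.88 = 89.76, rounded up to a whole number of bits = 90

90 bits


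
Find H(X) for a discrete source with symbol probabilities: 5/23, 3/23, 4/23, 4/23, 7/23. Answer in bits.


H = -sum(p_i * log2(p_i)). Terms: -(5/23)*log2(5/23) = 0.478616; -(3/23)*log2(3/23) = 0.383296; -(4/23)*log2(4/23) = 0.438880; -(4/23)*log2(4/23) = 0.438880; -(7/23)*log2(7/23) = 0.522324. H = 0.478616 + 0.383296 + 0.438880 + 0.438880 + 0.522324 = 2.262

2.262 bits


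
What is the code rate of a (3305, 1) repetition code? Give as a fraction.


Rate = k/n = 1/3305

1/3305


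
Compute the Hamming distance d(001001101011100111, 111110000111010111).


Count differing positions: ^ ^ . ^ ^ ^ ^ . ^ ^ . . ^ ^ . . . . = 10 differences

10


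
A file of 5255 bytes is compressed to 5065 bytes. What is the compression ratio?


Ratio = original / compressed = 5255 / 5065 = 1.0375

1.0375


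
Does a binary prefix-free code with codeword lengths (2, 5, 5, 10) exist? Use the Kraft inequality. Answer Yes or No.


Kraft sum = sum(2^(-l_i)) = 0.3135, need <= 1. Result: satisfied (a binary prefix-free code with these lengths exists)

Yes


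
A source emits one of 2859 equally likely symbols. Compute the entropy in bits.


H = log2(n) = log2(2859) = 11.4813

11.4813 bits


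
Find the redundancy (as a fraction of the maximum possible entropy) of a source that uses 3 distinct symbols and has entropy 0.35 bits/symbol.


H_max = log2(K) = log2(3) = 1.585 bits/symbol. Redundancy = 1 - H/H_max = 1 - 0.35/1.585 = 1 - 0.2208 = 0.7792

0.7792


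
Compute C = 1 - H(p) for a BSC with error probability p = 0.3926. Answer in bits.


H(p) = -p*log2(p) - (1-p)*log2(1-p) = -0.3926*log2(0.3926) - 0.6074*log2(0.6074) = 0.529566 + 0.436891 = 0.9665. C = 1 - H(p) = 1 - 0.9665 = 0.0335

0.0335 bits


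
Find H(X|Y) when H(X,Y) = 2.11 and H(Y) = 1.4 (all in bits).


H(X|Y) = H(X,Y) - H(Y) = 2.11 - 1.4 = 0.71

0.71 bits


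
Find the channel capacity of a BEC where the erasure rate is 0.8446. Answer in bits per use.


C = 1 - epsilon = 1 - 0.8446 = 0.1554

0.1554 bits


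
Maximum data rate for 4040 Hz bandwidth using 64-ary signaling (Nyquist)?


Rate = 2 * B * log2(M) = 2 * 4040 * 6.0 = 48480.0

48480.0 bps


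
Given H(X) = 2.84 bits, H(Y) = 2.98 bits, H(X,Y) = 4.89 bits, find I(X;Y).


I(X;Y) = H(X) + H(Y) - H(X,Y) = 2.84 + 2.98 - 4.89 = 0.93

0.93 bits


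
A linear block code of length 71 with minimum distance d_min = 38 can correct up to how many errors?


Correction capability = floor((d-1)/2) = floor((38-1)/2) = 18

18 errors


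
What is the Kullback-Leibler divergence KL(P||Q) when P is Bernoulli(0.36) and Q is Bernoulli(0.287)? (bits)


KL = p*log2(p/q) + (1-p)*log2((1-p)/(1-q)) = 0.36*log2(0.36/0.287) + 0.64*log2(0.64/0.713) = 0.018

0.018 bits


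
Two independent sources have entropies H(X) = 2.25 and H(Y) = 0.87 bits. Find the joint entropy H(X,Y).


For independent variables, H(X,Y) = H(X) + H(Y) = 2.25 + 0.87 = 3.12

3.12 bits


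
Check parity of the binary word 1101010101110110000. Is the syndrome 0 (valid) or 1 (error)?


Syndrome = XOR of all bits = 1 XOR 1 XOR 0 XOR 1 XOR 0 XOR 1 XOR 0 XOR 1 XOR 0 XOR 1 XOR 1 XOR 1 XOR 0 XOR 1 XOR 1 XOR 0 XOR 0 XOR 0 XOR 0 = 0

0


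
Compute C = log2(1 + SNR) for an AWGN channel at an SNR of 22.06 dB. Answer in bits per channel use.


SNR_linear = 10^(22.06/10) = 160.6941; C = log2(1 + SNR_linear) = log2(1 + 160.6941) = 7.3371

7.3371 bits/channel use


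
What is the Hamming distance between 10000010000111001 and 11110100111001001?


Count differing positions: . ^ ^ ^ . ^ ^ . ^ ^ ^ ^ ^ . . . . = 10 differences

10


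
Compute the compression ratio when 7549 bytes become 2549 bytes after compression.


Ratio = original / compressed = 7549 / 2549 = 2.9616

2.9616


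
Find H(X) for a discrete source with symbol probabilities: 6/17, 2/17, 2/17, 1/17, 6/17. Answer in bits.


H = -sum(p_i * log2(p_i)). Terms: -(6/17)*log2(6/17) = 0.530294; -(2/17)*log2(2/17) = 0.363231; -(2/17)*log2(2/17) = 0.363231; -(1/17)*log2(1/17) = 0.240439; -(6/17)*log2(6/17) = 0.530294. H = 0.530294 + 0.363231 + 0.363231 + 0.240439 + 0.530294 = 2.0275

2.0275 bits


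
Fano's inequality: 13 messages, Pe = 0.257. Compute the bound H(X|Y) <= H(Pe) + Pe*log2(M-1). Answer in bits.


H(Pe) = -Pe*log2(Pe) - (1-Pe)*log2(1-Pe) = -0.257*log2(0.257) - 0.743*log2(0.743) = 0.503761 + 0.318424 = 0.8222. Pe*log2(M-1) = 0.257*log2(12) = 0.921335. Bound = H(Pe) + Pe*log2(M-1) = 0.503761 + 0.318424 + 0.921335 = 1.7435

1.7435 bits


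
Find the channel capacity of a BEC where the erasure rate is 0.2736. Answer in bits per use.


C = 1 - epsilon = 1 - 0.2736 = 0.7264

0.7264 bits


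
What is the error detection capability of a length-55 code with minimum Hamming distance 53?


Detection capability = d_min - 1 = 53 - 1 = 52

52 errors


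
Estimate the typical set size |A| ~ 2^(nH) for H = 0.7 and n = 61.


log2|A_typical| = nH = 61 * 0.7 = 42.7, so |A_typical| ~ 2^42.7 = 7.145e+12

7.145e+12


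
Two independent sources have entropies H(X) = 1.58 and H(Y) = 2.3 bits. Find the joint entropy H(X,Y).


For independent variables, H(X,Y) = H(X) + H(Y) = 1.58 + 2.3 = 3.88

3.88 bits


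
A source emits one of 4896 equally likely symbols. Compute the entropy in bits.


H = log2(n) = log2(4896) = 12.2574

12.2574 bits


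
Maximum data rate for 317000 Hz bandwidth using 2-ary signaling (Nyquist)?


Rate = 2 * B * log2(M) = 2 * 317000 * 1.0 = 634000.0

634000.0 bps


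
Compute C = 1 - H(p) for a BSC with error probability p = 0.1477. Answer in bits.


H(p) = -p*log2(p) - (1-p)*log2(1-p) = -0.1477*log2(0.1477) - 0.8523*log2(0.8523) = 0.407542 + 0.196512 = 0.6041. C = 1 - H(p) = 1 - 0.6041 = 0.3959

0.3959 bits


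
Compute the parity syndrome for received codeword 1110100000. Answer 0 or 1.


Syndrome = XOR of all bits = 1 XOR 1 XOR 1 XOR 0 XOR 1 XOR 0 XOR 0 XOR 0 XOR 0 XOR 0 = 0

0


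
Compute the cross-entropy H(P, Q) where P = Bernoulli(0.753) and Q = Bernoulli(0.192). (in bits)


H(P,Q) = -p*log2(q) - (1-p)*log2(1-q). -0.753*log2(0.192) = 1.792759; -0.247*log2(0.808) = 0.075970. H(P,Q) = 1.792759 + 0.075970 = 1.8687

1.8687 bits


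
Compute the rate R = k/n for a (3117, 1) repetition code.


Rate = k/n = 1/3117

1/3117


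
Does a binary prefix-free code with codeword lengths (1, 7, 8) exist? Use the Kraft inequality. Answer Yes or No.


Kraft sum = sum(2^(-l_i)) = 0.5117, need <= 1. Result: satisfied (a binary prefix-free code with these lengths exists)

Yes


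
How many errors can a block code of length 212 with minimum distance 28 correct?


Correction capability = floor((d-1)/2) = floor((28-1)/2) = 13

13 errors


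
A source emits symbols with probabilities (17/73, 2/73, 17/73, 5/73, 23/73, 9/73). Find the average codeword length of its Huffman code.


Huffman construction (repeatedly merge the two least-probable nodes; each merge adds 1 bit to every symbol beneath it): 2/73 + 5/73 = 7/73; 7/73 + 9/73 = 16/73; 16/73 + 17/73 = 33/73; 17/73 + 23/73 = 40/73; 33/73 + 40/73 = 1. Resulting codeword lengths (in the order the probabilities were given): (2, 4, 2, 4, 2, 3). L_avg = sum(p_i * l_i) = 17/73*2 + 2/73*4 + 17/73*2 + 5/73*4 + 23/73*2 + 9/73*3 = 169/73 = 2.3151

2.3151 bits


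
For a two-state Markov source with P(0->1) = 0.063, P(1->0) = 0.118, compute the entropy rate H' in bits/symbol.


Stationary distribution: pi_0 = p10/(p01+p10) = 0.6519, pi_1 = 0.3481. Entropy rate H' = pi_0*H(p01) + pi_1*H(p10) = 0.6519*0.3392 + 0.3481*0.5236 = 0.4034

0.4034 bits/symbol


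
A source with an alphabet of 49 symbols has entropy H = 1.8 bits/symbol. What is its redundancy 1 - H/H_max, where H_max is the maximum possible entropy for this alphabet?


H_max = log2(K) = log2(49) = 5.6147 bits/symbol. Redundancy = 1 - H/H_max = 1 - 1.8/5.6147 = 1 - 0.3206 = 0.6794

0.6794


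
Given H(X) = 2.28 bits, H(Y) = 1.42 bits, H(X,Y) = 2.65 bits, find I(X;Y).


I(X;Y) = H(X) + H(Y) - H(X,Y) = 2.28 + 1.42 - 2.65 = 1.05

1.05 bits


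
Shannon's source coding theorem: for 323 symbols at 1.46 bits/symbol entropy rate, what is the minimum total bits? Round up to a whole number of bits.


Minimum bits >= n * H = 323 * 1.46 = 471.58, rounded up to a whole number of bits = 472

472 bits


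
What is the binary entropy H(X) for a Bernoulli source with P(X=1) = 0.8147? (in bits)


H = -p*log2(p) - (1-p)*log2(1-p). -0.8147*log2(0.8147) = 0.240874; -0.1853*log2(0.1853) = 0.450662. H = 0.240874 + 0.450662 = 0.6915

0.6915 bits


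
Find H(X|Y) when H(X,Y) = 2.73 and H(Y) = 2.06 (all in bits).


H(X|Y) = H(X,Y) - H(Y) = 2.73 - 2.06 = 0.67

0.67 bits


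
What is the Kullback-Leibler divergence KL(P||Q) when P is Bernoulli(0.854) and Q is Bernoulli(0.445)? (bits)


KL = p*log2(p/q) + (1-p)*log2((1-p)/(1-q)) = 0.854*log2(0.854/0.445) + 0.146*log2(0.146/0.555) = 0.5219

0.5219 bits


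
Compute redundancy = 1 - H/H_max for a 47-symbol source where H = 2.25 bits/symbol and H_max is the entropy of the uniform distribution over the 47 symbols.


H_max = log2(K) = log2(47) = 5.5546 bits/symbol. Redundancy = 1 - H/H_max = 1 - 2.25/5.5546 = 1 - 0.4051 = 0.5949

0.5949


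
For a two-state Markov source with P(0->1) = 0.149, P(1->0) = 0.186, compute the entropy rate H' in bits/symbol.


Stationary distribution: pi_0 = p10/(p01+p10) = 0.5552, pi_1 = 0.4448. Entropy rate H' = pi_0*H(p01) + pi_1*H(p10) = 0.5552*0.6073 + 0.4448*0.693 = 0.6454

0.6454 bits/symbol


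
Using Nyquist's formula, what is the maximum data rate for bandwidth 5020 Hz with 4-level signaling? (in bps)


Rate = 2 * B * log2(M) = 2 * 5020 * 2.0 = 20080.0

20080.0 bps


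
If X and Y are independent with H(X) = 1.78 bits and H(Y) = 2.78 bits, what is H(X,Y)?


For independent variables, H(X,Y) = H(X) + H(Y) = 1.78 + 2.78 = 4.56

4.56 bits


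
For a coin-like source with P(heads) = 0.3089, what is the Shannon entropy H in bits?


H = -p*log2(p) - (1-p)*log2(1-p). -0.3089*log2(0.3089) = 0.523520; -0.6911*log2(0.6911) = 0.368380. H = 0.523520 + 0.368380 = 0.8919

0.8919 bits


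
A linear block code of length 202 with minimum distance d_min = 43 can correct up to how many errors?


Correction capability = floor((d-1)/2) = floor((43-1)/2) = 21

21 errors


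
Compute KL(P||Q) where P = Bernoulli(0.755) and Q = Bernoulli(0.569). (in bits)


KL = p*log2(p/q) + (1-p)*log2((1-p)/(1-q)) = 0.755*log2(0.755/0.569) + 0.245*log2(0.245/0.431) = 0.1084

0.1084 bits


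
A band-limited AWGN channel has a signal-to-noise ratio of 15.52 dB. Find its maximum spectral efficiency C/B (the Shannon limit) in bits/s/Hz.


SNR_linear = 10^(15.52/10) = 35.6451; C/B = log2(1 + SNR_linear) = log2(1 + 35.6451) = 5.1955

5.1955 bits/s/Hz


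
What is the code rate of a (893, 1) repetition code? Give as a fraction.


Rate = k/n = 1/893

1/893


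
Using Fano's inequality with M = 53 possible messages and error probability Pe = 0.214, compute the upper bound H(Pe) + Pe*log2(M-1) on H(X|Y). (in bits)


H(Pe) = -Pe*log2(Pe) - (1-Pe)*log2(1-Pe) = -0.214*log2(0.214) - 0.786*log2(0.786) = 0.476004 + 0.273055 = 0.7491. Pe*log2(M-1) = 0.214*log2(52) = 1.219894. Bound = H(Pe) + Pe*log2(M-1) = 0.476004 + 0.273055 + 1.219894 = 1.969

1.969 bits


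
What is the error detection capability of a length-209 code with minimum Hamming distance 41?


Detection capability = d_min - 1 = 41 - 1 = 40

40 errors


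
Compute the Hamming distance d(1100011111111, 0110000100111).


Count differing positions: ^ . ^ . . ^ ^ . ^ ^ . . . = 6 differences

6


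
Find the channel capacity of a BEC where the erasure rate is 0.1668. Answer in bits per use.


C = 1 - epsilon = 1 - 0.1668 = 0.8332

0.8332 bits


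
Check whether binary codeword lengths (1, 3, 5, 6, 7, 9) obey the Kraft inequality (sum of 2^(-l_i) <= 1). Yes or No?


Kraft sum = sum(2^(-l_i)) = 0.6816, need <= 1. Result: satisfied (a binary prefix-free code with these lengths exists)

Yes


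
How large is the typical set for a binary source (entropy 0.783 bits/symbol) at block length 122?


log2|A_typical| = nH = 122 * 0.783 = 95.526, so |A_typical| ~ 2^95.526 = 5.704e+28

5.704e+28


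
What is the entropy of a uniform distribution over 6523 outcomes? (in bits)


H = log2(n) = log2(6523) = 12.6713

12.6713 bits


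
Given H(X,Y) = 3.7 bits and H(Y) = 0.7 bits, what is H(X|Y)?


H(X|Y) = H(X,Y) - H(Y) = 3.7 - 0.7 = 3.0

3.0 bits


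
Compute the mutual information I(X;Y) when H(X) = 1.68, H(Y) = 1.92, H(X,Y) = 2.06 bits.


I(X;Y) = H(X) + H(Y) - H(X,Y) = 1.68 + 1.92 - 2.06 = 1.54

1.54 bits


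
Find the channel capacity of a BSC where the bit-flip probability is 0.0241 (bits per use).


H(p) = -p*log2(p) - (1-p)*log2(1-p) = -0.0241*log2(0.0241) - 0.9759*log2(0.9759) = 0.129533 + 0.034347 = 0.1639. C = 1 - H(p) = 1 - 0.1639 = 0.8361

0.8361 bits


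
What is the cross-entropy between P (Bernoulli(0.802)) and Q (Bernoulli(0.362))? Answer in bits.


H(P,Q) = -p*log2(q) - (1-p)*log2(1-q). -0.802*log2(0.362) = 1.175683; -0.198*log2(0.638) = 0.128378. H(P,Q) = 1.175683 + 0.128378 = 1.3041

1.3041 bits


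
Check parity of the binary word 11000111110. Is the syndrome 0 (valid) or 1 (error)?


Syndrome = XOR of all bits = 1 XOR 1 XOR 0 XOR 0 XOR 0 XOR 1 XOR 1 XOR 1 XOR 1 XOR 1 XOR 0 = 1

1


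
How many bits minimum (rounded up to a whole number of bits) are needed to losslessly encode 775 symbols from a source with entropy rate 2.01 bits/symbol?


Minimum bits >= n * H = 775 * 2.01 = 1557.75, rounded up to a whole number of bits = 1558

1558 bits


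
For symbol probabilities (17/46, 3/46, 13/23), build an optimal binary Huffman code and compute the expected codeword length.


Huffman construction (repeatedly merge the two least-probable nodes; each merge adds 1 bit to every symbol beneath it): 3/46 + 17/46 = 10/23; 10/23 + 13/23 = 1. Resulting codeword lengths (in the order the probabilities were given): (2, 2, 1). L_avg = sum(p_i * l_i) = 17/46*2 + 3/46*2 + 13/23*1 = 33/23 = 1.4348

1.4348 bits


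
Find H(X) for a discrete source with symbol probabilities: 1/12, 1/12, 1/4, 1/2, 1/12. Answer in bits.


H = -sum(p_i * log2(p_i)). Terms: -(1/12)*log2(1/12) = 0.298747; -(1/12)*log2(1/12) = 0.298747; -(1/4)*log2(1/4) = 0.500000; -(1/2)*log2(1/2) = 0.500000; -(1/12)*log2(1/12) = 0.298747. H = 0.298747 + 0.298747 + 0.500000 + 0.500000 + 0.298747 = 1.8962

1.8962 bits
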